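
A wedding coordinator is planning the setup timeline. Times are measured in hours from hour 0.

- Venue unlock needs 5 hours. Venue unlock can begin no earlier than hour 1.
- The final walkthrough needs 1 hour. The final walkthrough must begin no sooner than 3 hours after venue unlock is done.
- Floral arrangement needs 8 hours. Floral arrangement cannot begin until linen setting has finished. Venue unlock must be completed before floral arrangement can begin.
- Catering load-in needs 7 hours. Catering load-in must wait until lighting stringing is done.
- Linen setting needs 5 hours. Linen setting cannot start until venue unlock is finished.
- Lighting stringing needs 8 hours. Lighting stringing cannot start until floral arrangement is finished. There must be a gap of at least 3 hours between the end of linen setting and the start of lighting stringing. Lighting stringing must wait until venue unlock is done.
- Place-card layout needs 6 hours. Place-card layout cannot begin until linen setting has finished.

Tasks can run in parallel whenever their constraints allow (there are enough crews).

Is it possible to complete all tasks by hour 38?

Venue unlock waits on its own release at hour 1, so it starts at hour 1 and finishes at 1 + 5 = hour 6.
The final walkthrough waits on venue unlock (finishes hour 6, plus 3-hour gap → hour 9), so it starts at hour 9 and finishes at 9 + 1 = hour 10.
Linen setting cannot begin until venue unlock (finishes hour 6). It runs from hour 6 to 6 + 5 = hour 11.
After linen setting (finishes hour 11), place-card layout can start at hour 11 and finishes at hour 17.
Floral arrangement has to wait for linen setting (finishes hour 11); venue unlock (finishes hour 6). The latest of these is hour 11, so floral arrangement runs hour 11 to 11 + 8 = hour 19.
Lighting stringing cannot start until floral arrangement (finishes hour 19); linen setting (finishes hour 11, plus 3-hour gap → hour 14); venue unlock (finishes hour 6). The controlling bound is hour 19, so lighting stringing finishes at 19 + 8 = hour 27.
After lighting stringing (finishes hour 27), catering load-in can start at hour 27 and finishes at hour 34.
Every task is finished by hour 34, which is no later than the deadline of 38, so the schedule is feasible.

Yes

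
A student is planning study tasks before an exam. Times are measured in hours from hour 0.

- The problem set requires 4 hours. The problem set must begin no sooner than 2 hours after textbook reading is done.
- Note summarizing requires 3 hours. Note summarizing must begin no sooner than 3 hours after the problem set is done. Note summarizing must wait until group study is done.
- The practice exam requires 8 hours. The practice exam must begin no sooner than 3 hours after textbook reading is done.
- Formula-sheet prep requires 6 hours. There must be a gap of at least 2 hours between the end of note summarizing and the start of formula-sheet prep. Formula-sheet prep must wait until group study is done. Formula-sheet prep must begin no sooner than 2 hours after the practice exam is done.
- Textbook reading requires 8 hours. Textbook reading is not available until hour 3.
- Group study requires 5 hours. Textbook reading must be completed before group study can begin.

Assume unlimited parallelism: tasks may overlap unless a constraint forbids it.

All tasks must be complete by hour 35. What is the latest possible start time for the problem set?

To finish by hour 35, formula-sheet prep (duration 6) must start no later than hour 29.
Note summarizing has to be done before formula-sheet prep (must start by hour 29, minus 2-hour gap → hour 27). That means finishing by hour 27, i.e. starting by 27 − 3 = hour 24.
Since note summarizing (must start by hour 24, minus 3-hour gap → hour 21) depends on it, the problem set must finish by hour 21. Backing off its 4-hour duration gives a latest start of hour 17.

17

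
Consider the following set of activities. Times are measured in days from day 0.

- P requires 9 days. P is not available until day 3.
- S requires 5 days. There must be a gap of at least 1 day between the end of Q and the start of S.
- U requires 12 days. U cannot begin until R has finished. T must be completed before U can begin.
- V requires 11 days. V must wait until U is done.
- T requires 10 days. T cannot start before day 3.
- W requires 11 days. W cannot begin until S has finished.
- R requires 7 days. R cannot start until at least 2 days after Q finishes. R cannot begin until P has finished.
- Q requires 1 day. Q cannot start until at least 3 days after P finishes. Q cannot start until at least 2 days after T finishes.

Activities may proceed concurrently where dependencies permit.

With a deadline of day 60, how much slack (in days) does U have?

T waits on its own release at day 3, so it starts at day 3 and finishes at 3 + 10 = day 13.
P waits on its own release at day 3, so it starts at day 3 and finishes at 3 + 9 = day 12.
Q cannot start until P (finishes day 12, plus 3-day gap → day 15); T (finishes day 13, plus 2-day gap → day 15). The controlling bound is day 15, so Q finishes at 15 + 1 = day 16.
For R: Q (finishes day 16, plus 2-day gap → day 18); P (finishes day 12). Taking the maximum gives a start of day 18, and it finishes at 18 + 7 = day 25.
U has to wait for R (finishes day 25); T (finishes day 13). The latest of these is day 25, so U runs day 25 to 25 + 12 = day 37.

Working backward from the deadline:
To finish by day 60, V (duration 11) must start no later than day 49.
U must finish before V (must start by day 49). With a 12-day duration, U must start by 49 − 12 = day 37.
So U can start as early as day 25 and as late as day 37, giving 37 − 25 = 12 days of slack.

12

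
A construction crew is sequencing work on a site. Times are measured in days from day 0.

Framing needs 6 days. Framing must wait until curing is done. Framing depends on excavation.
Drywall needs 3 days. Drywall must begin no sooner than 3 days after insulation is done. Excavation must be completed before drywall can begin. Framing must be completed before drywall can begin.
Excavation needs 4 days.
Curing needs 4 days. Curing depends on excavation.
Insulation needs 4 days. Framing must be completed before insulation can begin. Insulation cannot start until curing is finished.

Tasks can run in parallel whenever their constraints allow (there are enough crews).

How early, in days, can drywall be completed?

24

Nothing blocks excavation, so it runs from day 0 to day 4.
After excavation (finishes day 4), curing can start at day 4 and finishes at day 8.
Framing cannot start until curing (finishes day 8); excavation (finishes day 4). The controlling bound is day 8, so framing finishes at 8 + 6 = day 14.
Insulation needs all of framing (finishes day 14); curing (finishes day 8). That puts its earliest start at day 14; it finishes at 14 + 4 = day 18.
For drywall: insulation (finishes day 18, plus 3-day gap → day 21); excavation (finishes day 4); framing (finishes day 14). Taking the maximum gives a start of day 21, and it finishes at 21 + 3 = day 24.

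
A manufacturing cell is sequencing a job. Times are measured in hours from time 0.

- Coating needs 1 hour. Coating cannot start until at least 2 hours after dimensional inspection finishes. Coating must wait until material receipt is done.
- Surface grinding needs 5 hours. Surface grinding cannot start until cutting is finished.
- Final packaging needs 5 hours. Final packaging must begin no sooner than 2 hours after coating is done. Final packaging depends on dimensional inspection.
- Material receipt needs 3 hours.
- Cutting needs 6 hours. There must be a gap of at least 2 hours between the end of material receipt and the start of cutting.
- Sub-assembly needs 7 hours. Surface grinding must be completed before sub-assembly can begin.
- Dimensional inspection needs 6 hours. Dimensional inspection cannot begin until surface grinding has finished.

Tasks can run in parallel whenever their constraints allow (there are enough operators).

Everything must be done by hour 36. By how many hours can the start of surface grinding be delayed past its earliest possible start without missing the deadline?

4

Material receipt can start immediately at hour 0; it finishes at hour 3.
Cutting cannot begin until material receipt (finishes hour 3, plus 2-hour gap → hour 5). It runs from hour 5 to 5 + 6 = hour 11.
Surface grinding cannot begin until cutting (finishes hour 11). It runs from hour 11 to 11 + 5 = hour 16.

Working backward from the deadline:
Final packaging must finish by hour 36; it takes 5 hours, so it must start by 36 − 5 = hour 31.
Coating has to be done before final packaging (must start by hour 31, minus 2-hour gap → hour 29). That means finishing by hour 29, i.e. starting by 29 − 1 = hour 28.
Dimensional inspection feeds coating (must start by hour 28, minus 2-hour gap → hour 26); final packaging (must start by hour 31). Taking the minimum, dimensional inspection must finish by hour 26 and start by 26 − 6 = hour 20.
Nothing follows sub-assembly; the deadline of hour 36 is its only limit. It must start by 36 − 7 = hour 29.
Surface grinding has several dependents: dimensional inspection (must start by hour 20); sub-assembly (must start by hour 29). The earliest of those limits is hour 20, so surface grinding must start by 20 − 5 = hour 15.
So surface grinding can start as early as hour 11 and as late as hour 15, giving 15 − 11 = 4 hours of slack.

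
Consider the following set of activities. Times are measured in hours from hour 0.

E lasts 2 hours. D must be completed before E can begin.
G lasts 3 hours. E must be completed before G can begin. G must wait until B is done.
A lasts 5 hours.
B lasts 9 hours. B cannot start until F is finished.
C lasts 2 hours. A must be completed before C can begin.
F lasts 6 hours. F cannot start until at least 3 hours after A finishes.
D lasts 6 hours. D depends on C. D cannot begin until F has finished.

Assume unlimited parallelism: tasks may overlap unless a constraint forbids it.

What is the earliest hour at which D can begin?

14

Nothing blocks A, so it runs from hour 0 to hour 5.
F cannot begin until A (finishes hour 5, plus 3-hour gap → hour 8). It runs from hour 8 to 8 + 6 = hour 14.
After A (finishes hour 5), C can start at hour 5 and finishes at hour 7.
D waits on C (finishes hour 7); F (finishes hour 14). The latest of these is hour 14, which is the earliest D can start.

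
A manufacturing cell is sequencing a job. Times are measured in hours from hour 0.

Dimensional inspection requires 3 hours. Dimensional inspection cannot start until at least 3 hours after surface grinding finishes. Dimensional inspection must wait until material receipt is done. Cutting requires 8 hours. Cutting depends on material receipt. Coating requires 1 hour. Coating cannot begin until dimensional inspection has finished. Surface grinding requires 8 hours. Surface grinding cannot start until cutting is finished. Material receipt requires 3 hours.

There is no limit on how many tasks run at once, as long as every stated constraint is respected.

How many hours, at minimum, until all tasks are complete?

26

Nothing blocks material receipt, so it runs from hour 0 to hour 3.
After material receipt (finishes hour 3), cutting can start at hour 3 and finishes at hour 11.
Surface grinding cannot begin until cutting (finishes hour 11). It runs from hour 11 to 11 + 8 = hour 19.
For dimensional inspection: surface grinding (finishes hour 19, plus 3-hour gap → hour 22); material receipt (finishes hour 3). Taking the maximum gives a start of hour 22, and it finishes at 22 + 3 = hour 25.
After dimensional inspection (finishes hour 25), coating can start at hour 25 and finishes at hour 26.
All tasks are finished once the last one completes. Finish times: Material receipt at 3, Cutting at 11, Surface grinding at 19, Dimensional inspection at 25, Coating at 26. The latest is hour 26.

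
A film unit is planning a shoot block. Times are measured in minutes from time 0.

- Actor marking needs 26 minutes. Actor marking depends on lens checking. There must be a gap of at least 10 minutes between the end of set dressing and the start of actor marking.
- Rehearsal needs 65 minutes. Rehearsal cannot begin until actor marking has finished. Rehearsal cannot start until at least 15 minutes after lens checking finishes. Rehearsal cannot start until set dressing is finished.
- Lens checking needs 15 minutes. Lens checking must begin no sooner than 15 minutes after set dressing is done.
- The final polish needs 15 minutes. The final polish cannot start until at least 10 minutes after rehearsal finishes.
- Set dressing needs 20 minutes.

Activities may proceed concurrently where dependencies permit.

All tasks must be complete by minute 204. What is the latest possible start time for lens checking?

73

The final polish has no dependents, so it just needs to finish by minute 204. Starting by 204 − 15 = minute 189 achieves that.
Rehearsal feeds into the final polish (must start by minute 189, minus 10-minute gap → minute 179); so rehearsal must finish by minute 179 and therefore start by minute 114.
Actor marking has to be done before rehearsal (must start by minute 114). That means finishing by minute 114, i.e. starting by 114 − 26 = minute 88.
Lens checking must finish in time for actor marking (must start by minute 88); rehearsal (must start by minute 114, minus 15-minute gap → minute 99). The tightest is minute 88, so lens checking must start by 88 − 15 = minute 73.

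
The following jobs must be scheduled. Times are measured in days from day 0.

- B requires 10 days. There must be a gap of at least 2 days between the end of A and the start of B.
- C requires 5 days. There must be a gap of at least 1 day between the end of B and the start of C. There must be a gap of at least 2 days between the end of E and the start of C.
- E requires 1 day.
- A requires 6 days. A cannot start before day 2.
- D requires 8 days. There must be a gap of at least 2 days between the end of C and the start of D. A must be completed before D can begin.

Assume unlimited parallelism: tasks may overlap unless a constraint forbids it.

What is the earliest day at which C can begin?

21

E can start immediately at day 0; it finishes at day 1.
A cannot begin until its own release at day 2. It runs from day 2 to 2 + 6 = day 8.
B cannot begin until A (finishes day 8, plus 2-day gap → day 10). It runs from day 10 to 10 + 10 = day 20.
C waits on B (finishes day 20, plus 1-day gap → day 21); E (finishes day 1, plus 2-day gap → day 3). The latest of these is day 21, which is the earliest C can start.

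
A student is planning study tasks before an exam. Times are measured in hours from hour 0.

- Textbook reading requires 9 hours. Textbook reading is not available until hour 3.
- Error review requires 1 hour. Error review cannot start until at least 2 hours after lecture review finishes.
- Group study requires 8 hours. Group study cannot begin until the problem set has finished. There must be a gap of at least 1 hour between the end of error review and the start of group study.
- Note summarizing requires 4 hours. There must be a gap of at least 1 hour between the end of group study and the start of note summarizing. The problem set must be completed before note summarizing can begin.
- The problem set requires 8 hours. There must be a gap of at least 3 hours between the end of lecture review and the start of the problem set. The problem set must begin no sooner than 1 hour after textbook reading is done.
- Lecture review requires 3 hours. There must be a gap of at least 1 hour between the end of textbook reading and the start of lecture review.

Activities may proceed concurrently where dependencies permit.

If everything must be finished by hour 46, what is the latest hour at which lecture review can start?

19

Note summarizing must finish by hour 46; it takes 4 hours, so it must start by 46 − 4 = hour 42.
Group study feeds into note summarizing (must start by hour 42, minus 1-hour gap → hour 41); so group study must finish by hour 41 and therefore start by hour 33.
The problem set has several dependents: group study (must start by hour 33); note summarizing (must start by hour 42). The earliest of those limits is hour 33, so the problem set must start by 33 − 8 = hour 25.
Error review must finish before group study (must start by hour 33, minus 1-hour gap → hour 32). With a 1-hour duration, error review must start by 32 − 1 = hour 31.
Lecture review has several dependents: the problem set (must start by hour 25, minus 3-hour gap → hour 22); error review (must start by hour 31, minus 2-hour gap → hour 29). The earliest of those limits is hour 22, so lecture review must start by 22 − 3 = hour 19.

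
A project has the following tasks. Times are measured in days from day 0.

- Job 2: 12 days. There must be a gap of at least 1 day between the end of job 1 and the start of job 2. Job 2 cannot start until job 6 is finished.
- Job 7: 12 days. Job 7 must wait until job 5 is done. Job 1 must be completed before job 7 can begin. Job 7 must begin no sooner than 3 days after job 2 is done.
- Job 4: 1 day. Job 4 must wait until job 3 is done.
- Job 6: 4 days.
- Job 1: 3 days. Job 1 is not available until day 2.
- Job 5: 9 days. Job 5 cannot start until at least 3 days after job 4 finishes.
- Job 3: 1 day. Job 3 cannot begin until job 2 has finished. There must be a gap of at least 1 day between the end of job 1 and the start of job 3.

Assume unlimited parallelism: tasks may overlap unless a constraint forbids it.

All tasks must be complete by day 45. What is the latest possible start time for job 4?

Nothing follows job 7; the deadline of day 45 is its only limit. It must start by 45 − 12 = day 33.
Job 5 has to be done before job 7 (must start by day 33). That means finishing by day 33, i.e. starting by 33 − 9 = day 24.
Job 4 has to be done before job 5 (must start by day 24, minus 3-day gap → day 21). That means finishing by day 21, i.e. starting by 21 − 1 = day 20.

20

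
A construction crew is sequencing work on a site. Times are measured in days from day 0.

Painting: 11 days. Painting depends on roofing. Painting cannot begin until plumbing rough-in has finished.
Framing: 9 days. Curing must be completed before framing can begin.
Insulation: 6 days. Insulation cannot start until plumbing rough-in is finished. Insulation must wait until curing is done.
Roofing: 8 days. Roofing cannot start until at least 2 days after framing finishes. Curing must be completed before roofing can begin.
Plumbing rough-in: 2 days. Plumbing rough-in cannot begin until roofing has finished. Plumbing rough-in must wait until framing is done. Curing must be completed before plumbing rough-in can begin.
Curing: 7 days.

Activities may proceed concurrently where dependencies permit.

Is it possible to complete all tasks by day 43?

Curing has no prerequisites, so it starts at day 0 and finishes at day 7.
Framing cannot begin until curing (finishes day 7). It runs from day 7 to 7 + 9 = day 16.
Roofing has to wait for framing (finishes day 16, plus 2-day gap → day 18); curing (finishes day 7). The latest of these is day 18, so roofing runs day 18 to 18 + 8 = day 26.
Plumbing rough-in needs all of roofing (finishes day 26); framing (finishes day 16); curing (finishes day 7). That puts its earliest start at day 26; it finishes at 26 + 2 = day 28.
Painting has to wait for roofing (finishes day 26); plumbing rough-in (finishes day 28). The latest of these is day 28, so painting runs day 28 to 28 + 11 = day 39.
Insulation needs all of plumbing rough-in (finishes day 28); curing (finishes day 7). That puts its earliest start at day 28; it finishes at 28 + 6 = day 34.
Every task is finished by day 39, which is no later than the deadline of 43, so the schedule is feasible.

Yes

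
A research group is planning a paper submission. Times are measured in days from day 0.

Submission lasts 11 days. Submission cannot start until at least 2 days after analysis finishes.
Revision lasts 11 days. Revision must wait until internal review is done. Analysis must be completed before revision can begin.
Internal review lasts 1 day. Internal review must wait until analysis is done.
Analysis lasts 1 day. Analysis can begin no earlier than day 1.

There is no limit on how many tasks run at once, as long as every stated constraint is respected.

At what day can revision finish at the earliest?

Analysis waits on its own release at day 1, so it starts at day 1 and finishes at 1 + 1 = day 2.
Internal review waits on analysis (finishes day 2), so it starts at day 2 and finishes at 2 + 1 = day 3.
Revision needs all of internal review (finishes day 3); analysis (finishes day 2). That puts its earliest start at day 3; it finishes at 3 + 11 = day 14.

14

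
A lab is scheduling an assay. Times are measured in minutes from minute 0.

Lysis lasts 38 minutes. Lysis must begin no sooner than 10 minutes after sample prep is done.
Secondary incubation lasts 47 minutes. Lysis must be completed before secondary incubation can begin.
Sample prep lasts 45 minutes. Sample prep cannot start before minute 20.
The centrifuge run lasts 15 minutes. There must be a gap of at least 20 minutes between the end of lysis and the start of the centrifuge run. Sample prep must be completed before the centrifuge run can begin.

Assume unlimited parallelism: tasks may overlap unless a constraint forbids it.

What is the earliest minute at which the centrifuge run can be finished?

148

Sample prep waits on its own release at minute 20, so it starts at minute 20 and finishes at 20 + 45 = minute 65.
After sample prep (finishes minute 65, plus 10-minute gap → minute 75), lysis can start at minute 75 and finishes at minute 113.
The centrifuge run cannot start until lysis (finishes minute 113, plus 20-minute gap → minute 133); sample prep (finishes minute 65). The controlling bound is minute 133, so the centrifuge run finishes at 133 + 15 = minute 148.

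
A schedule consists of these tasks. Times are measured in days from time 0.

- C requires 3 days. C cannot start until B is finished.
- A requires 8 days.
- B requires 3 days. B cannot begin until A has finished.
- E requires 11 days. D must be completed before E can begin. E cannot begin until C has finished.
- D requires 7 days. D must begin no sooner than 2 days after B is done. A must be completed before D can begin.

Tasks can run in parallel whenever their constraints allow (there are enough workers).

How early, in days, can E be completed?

A can start immediately at day 0; it finishes at day 8.
B waits on A (finishes day 8), so it starts at day 8 and finishes at 8 + 3 = day 11.
D needs all of B (finishes day 11, plus 2-day gap → day 13); A (finishes day 8). That puts its earliest start at day 13; it finishes at 13 + 7 = day 20.
C waits on B (finishes day 11), so it starts at day 11 and finishes at 11 + 3 = day 14.
For E: D (finishes day 20); C (finishes day 14). Taking the maximum gives a start of day 20, and it finishes at 20 + 11 = day 31.

31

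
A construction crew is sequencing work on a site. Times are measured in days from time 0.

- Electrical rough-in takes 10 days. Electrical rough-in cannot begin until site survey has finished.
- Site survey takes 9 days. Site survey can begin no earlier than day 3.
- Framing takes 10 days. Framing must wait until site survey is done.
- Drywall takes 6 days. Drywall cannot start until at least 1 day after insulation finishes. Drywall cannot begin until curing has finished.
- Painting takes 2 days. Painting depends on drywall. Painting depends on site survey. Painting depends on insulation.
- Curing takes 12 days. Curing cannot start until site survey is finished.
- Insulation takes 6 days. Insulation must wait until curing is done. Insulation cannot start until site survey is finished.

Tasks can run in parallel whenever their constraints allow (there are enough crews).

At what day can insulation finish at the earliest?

30

Site survey waits on its own release at day 3, so it starts at day 3 and finishes at 3 + 9 = day 12.
Curing cannot begin until site survey (finishes day 12). It runs from day 12 to 12 + 12 = day 24.
Insulation has to wait for curing (finishes day 24); site survey (finishes day 12). The latest of these is day 24, so insulation runs day 24 to 24 + 6 = day 30.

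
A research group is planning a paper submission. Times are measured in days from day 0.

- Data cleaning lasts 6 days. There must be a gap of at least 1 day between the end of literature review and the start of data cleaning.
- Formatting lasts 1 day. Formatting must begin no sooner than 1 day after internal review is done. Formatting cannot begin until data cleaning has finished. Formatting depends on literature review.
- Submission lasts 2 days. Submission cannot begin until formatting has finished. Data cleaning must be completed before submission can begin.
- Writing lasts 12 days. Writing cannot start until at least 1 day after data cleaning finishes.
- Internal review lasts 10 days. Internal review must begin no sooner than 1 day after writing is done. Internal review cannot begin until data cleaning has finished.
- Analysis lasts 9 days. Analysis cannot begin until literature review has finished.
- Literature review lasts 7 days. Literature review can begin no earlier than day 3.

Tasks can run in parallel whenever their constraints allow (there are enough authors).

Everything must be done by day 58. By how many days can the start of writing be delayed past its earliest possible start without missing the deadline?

After its own release at day 3, literature review can start at day 3 and finishes at day 10.
After literature review (finishes day 10, plus 1-day gap → day 11), data cleaning can start at day 11 and finishes at day 17.
After data cleaning (finishes day 17, plus 1-day gap → day 18), writing can start at day 18 and finishes at day 30.

Working backward from the deadline:
Nothing follows submission; the deadline of day 58 is its only limit. It must start by 58 − 2 = day 56.
Formatting must finish before submission (must start by day 56). With a 1-day duration, formatting must start by 56 − 1 = day 55.
Since formatting (must start by day 55, minus 1-day gap → day 54) depends on it, internal review must finish by day 54. Backing off its 10-day duration gives a latest start of day 44.
Since internal review (must start by day 44, minus 1-day gap → day 43) depends on it, writing must finish by day 43. Backing off its 12-day duration gives a latest start of day 31.
So writing can start as early as day 18 and as late as day 31, giving 31 − 18 = 13 days of slack.

13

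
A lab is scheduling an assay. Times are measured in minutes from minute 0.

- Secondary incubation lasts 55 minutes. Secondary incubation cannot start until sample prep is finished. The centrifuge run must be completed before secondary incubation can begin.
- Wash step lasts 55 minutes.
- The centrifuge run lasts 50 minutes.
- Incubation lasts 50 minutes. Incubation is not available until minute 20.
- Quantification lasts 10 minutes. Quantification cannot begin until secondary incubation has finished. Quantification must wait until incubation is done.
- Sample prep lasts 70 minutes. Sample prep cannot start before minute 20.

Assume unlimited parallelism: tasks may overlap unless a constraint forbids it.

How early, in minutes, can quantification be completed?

155

The centrifuge run can start immediately at minute 0; it finishes at minute 50.
Incubation cannot begin until its own release at minute 20. It runs from minute 20 to 20 + 50 = minute 70.
Sample prep cannot begin until its own release at minute 20. It runs from minute 20 to 20 + 70 = minute 90.
For secondary incubation: sample prep (finishes minute 90); the centrifuge run (finishes minute 50). Taking the maximum gives a start of minute 90, and it finishes at 90 + 55 = minute 145.
Quantification has to wait for secondary incubation (finishes minute 145); incubation (finishes minute 70). The latest of these is minute 145, so quantification runs minute 145 to 145 + 10 = minute 155.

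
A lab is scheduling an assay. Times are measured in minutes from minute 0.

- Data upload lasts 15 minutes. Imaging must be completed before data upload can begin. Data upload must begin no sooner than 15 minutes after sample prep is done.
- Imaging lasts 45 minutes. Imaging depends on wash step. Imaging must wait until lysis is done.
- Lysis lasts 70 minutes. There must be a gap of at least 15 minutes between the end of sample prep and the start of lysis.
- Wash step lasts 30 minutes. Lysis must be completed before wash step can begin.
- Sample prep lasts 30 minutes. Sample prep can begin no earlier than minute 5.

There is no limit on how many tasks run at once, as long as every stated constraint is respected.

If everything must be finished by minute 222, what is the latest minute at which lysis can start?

Nothing follows data upload; the deadline of minute 222 is its only limit. It must start by 222 − 15 = minute 207.
Imaging must finish before data upload (must start by minute 207). With a 45-minute duration, imaging must start by 207 − 45 = minute 162.
Wash step has to be done before imaging (must start by minute 162). That means finishing by minute 162, i.e. starting by 162 − 30 = minute 132.
Lysis has several dependents: wash step (must start by minute 132); imaging (must start by minute 162). The earliest of those limits is minute 132, so lysis must start by 132 − 70 = minute 62.

62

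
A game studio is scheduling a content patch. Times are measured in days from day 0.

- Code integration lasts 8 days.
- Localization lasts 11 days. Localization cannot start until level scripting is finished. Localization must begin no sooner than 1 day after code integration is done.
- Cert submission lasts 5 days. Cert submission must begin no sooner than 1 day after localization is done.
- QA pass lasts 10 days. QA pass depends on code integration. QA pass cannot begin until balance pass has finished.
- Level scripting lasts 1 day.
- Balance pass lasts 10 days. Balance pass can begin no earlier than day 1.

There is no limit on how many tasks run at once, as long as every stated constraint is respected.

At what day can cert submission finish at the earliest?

26

Code integration can start immediately at day 0; it finishes at day 8.
Level scripting can start immediately at day 0; it finishes at day 1.
Localization cannot start until level scripting (finishes day 1); code integration (finishes day 8, plus 1-day gap → day 9). The controlling bound is day 9, so localization finishes at 9 + 11 = day 20.
Cert submission cannot begin until localization (finishes day 20, plus 1-day gap → day 21). It runs from day 21 to 21 + 5 = day 26.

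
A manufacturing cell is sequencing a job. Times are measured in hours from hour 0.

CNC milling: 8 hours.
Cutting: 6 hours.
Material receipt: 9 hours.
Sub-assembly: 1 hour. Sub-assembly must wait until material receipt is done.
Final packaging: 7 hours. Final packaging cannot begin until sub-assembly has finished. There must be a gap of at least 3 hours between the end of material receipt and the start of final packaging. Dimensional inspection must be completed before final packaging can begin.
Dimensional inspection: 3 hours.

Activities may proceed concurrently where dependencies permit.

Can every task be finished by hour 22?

Dimensional inspection has no prerequisites, so it starts at hour 0 and finishes at hour 3.
CNC milling has no prerequisites, so it starts at hour 0 and finishes at hour 8.
Cutting has no prerequisites, so it starts at hour 0 and finishes at hour 6.
Material receipt has no prerequisites, so it starts at hour 0 and finishes at hour 9.
Sub-assembly cannot begin until material receipt (finishes hour 9). It runs from hour 9 to 9 + 1 = hour 10.
For final packaging: sub-assembly (finishes hour 10); material receipt (finishes hour 9, plus 3-hour gap → hour 12); dimensional inspection (finishes hour 3). Taking the maximum gives a start of hour 12, and it finishes at 12 + 7 = hour 19.
Every task is finished by hour 19, which is no later than the deadline of 22, so the schedule is feasible.

Yes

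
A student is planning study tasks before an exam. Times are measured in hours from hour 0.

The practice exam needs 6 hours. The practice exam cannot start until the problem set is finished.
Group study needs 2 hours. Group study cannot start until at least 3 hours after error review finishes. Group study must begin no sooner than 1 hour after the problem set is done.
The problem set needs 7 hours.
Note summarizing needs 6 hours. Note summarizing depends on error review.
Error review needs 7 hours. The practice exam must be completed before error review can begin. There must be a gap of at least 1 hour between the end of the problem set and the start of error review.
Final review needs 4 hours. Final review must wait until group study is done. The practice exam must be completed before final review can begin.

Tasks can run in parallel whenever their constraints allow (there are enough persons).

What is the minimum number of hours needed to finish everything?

The problem set can start immediately at hour 0; it finishes at hour 7.
The practice exam cannot begin until the problem set (finishes hour 7). It runs from hour 7 to 7 + 6 = hour 13.
Error review cannot start until the practice exam (finishes hour 13); the problem set (finishes hour 7, plus 1-hour gap → hour 8). The controlling bound is hour 13, so error review finishes at 13 + 7 = hour 20.
Note summarizing waits on error review (finishes hour 20), so it starts at hour 20 and finishes at 20 + 6 = hour 26.
For group study: error review (finishes hour 20, plus 3-hour gap → hour 23); the problem set (finishes hour 7, plus 1-hour gap → hour 8). Taking the maximum gives a start of hour 23, and it finishes at 23 + 2 = hour 25.
Final review has to wait for group study (finishes hour 25); the practice exam (finishes hour 13). The latest of these is hour 25, so final review runs hour 25 to 25 + 4 = hour 29.
All tasks are finished once the last one completes. Finish times: The problem set at 7, The practice exam at 13, Error review at 20, Group study at 25, Note summarizing at 26, Final review at 29. The latest is hour 29.

29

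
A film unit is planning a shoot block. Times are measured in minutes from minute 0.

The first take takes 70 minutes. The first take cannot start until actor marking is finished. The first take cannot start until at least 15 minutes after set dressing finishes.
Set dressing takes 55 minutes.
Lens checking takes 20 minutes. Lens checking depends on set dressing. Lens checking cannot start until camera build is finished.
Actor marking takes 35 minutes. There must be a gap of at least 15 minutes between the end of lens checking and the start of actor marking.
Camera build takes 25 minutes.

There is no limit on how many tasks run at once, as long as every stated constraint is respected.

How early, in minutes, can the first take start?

Nothing blocks camera build, so it runs from minute 0 to minute 25.
Set dressing has no prerequisites, so it starts at minute 0 and finishes at minute 55.
Lens checking needs all of set dressing (finishes minute 55); camera build (finishes minute 25). That puts its earliest start at minute 55; it finishes at 55 + 20 = minute 75.
After lens checking (finishes minute 75, plus 15-minute gap → minute 90), actor marking can start at minute 90 and finishes at minute 125.
The first take waits on actor marking (finishes minute 125); set dressing (finishes minute 55, plus 15-minute gap → minute 70). The latest of these is minute 125, which is the earliest the first take can start.

125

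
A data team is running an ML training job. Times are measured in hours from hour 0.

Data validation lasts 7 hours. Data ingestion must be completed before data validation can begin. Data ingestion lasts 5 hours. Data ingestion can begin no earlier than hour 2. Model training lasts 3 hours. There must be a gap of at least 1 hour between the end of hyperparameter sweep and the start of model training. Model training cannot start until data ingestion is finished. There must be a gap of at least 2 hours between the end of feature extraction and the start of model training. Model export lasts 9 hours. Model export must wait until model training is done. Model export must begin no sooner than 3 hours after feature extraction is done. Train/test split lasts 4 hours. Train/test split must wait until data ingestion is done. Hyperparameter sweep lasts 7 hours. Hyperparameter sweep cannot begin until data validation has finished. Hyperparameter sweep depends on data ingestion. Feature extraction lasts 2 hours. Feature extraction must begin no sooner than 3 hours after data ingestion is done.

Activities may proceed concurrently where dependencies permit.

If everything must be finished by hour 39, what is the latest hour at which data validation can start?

Model export has no dependents, so it just needs to finish by hour 39. Starting by 39 − 9 = hour 30 achieves that.
Model training must finish before model export (must start by hour 30). With a 3-hour duration, model training must start by 30 − 3 = hour 27.
Hyperparameter sweep must finish before model training (must start by hour 27, minus 1-hour gap → hour 26). With a 7-hour duration, hyperparameter sweep must start by 26 − 7 = hour 19.
Since hyperparameter sweep (must start by hour 19) depends on it, data validation must finish by hour 19. Backing off its 7-hour duration gives a latest start of hour 12.

12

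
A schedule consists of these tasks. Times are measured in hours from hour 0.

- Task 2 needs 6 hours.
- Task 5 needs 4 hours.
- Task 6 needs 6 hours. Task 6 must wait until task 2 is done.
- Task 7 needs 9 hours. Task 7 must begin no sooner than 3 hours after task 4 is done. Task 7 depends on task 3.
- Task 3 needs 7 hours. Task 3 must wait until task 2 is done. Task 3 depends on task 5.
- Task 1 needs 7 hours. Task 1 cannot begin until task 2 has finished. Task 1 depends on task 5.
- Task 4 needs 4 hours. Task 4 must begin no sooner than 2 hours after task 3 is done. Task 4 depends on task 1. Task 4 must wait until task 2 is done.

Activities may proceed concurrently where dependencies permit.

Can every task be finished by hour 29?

Nothing blocks task 5, so it runs from hour 0 to hour 4.
Task 2 can start immediately at hour 0; it finishes at hour 6.
Task 6 waits on task 2 (finishes hour 6), so it starts at hour 6 and finishes at 6 + 6 = hour 12.
For task 3: task 2 (finishes hour 6); task 5 (finishes hour 4). Taking the maximum gives a start of hour 6, and it finishes at 6 + 7 = hour 13.
Task 1 needs all of task 2 (finishes hour 6); task 5 (finishes hour 4). That puts its earliest start at hour 6; it finishes at 6 + 7 = hour 13.
For task 4: task 3 (finishes hour 13, plus 2-hour gap → hour 15); task 1 (finishes hour 13); task 2 (finishes hour 6). Taking the maximum gives a start of hour 15, and it finishes at 15 + 4 = hour 19.
Task 7 needs all of task 4 (finishes hour 19, plus 3-hour gap → hour 22); task 3 (finishes hour 13). That puts its earliest start at hour 22; it finishes at 22 + 9 = hour 31.
The earliest everything can be done is hour 31, which is after the deadline of 29, so it is not possible.

No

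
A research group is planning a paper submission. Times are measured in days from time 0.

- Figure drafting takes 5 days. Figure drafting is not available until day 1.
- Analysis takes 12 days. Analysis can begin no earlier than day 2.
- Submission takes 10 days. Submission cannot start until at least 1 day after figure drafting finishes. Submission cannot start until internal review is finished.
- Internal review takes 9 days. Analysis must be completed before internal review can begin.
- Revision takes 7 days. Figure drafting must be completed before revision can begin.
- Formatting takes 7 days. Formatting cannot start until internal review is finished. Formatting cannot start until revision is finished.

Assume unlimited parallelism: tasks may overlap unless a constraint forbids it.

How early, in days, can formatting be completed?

30

Figure drafting waits on its own release at day 1, so it starts at day 1 and finishes at 1 + 5 = day 6.
Revision waits on figure drafting (finishes day 6), so it starts at day 6 and finishes at 6 + 7 = day 13.
Analysis cannot begin until its own release at day 2. It runs from day 2 to 2 + 12 = day 14.
Internal review waits on analysis (finishes day 14), so it starts at day 14 and finishes at 14 + 9 = day 23.
Formatting has to wait for internal review (finishes day 23); revision (finishes day 13). The latest of these is day 23, so formatting runs day 23 to 23 + 7 = day 30.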